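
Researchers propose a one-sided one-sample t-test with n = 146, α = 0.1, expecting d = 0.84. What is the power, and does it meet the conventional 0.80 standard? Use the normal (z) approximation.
Power ≈ 1.00; the study is adequately powered (power ≥ 0.80)

Power calculation (one-sample t-test, normal approximation):
z_β = d · √n - z_α
z_β = 0.84 · √146 - 1.282
z_β = 0.84 · 12.083 - 1.282
z_β = 8.868

Power = Φ(z_β) = Φ(8.868) ≈ 1.000

Effect size d = 0.84 is large by Cohen's convention (0.2/0.5/0.8).

Threshold: power ≥ 0.80 is conventionally adequate.
Power ≈ 1.00 → the study is adequately powered (power ≥ 0.80).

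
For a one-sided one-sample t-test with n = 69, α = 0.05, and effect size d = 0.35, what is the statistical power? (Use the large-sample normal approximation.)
Power ≈ 0.90

Power calculation (one-sample t-test, normal approximation):
z_β = d · √n - z_α
z_β = 0.35 · √69 - 1.645
z_β = 0.35 · 8.307 - 1.645
z_β = 1.262

Power = Φ(z_β) = Φ(1.262) ≈ 0.897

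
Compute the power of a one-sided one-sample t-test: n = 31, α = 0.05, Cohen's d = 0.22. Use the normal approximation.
Power ≈ 0.34

Power calculation (one-sample t-test, normal approximation):
z_β = d · √n - z_α
z_β = 0.22 · √31 - 1.645
z_β = 0.22 · 5.568 - 1.645
z_β = -0.420

Power = Φ(z_β) = Φ(-0.420) ≈ 0.337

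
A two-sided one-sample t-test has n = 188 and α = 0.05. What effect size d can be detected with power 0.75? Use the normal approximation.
d ≈ 0.19

Minimum detectable effect (one-sample t-test, normal approximation):
d = (z_{α/2} + z_β) / √n
d = (1.960 + 0.674) / √188
d = 2.634 / 13.711
d ≈ 0.19

By Cohen's convention (0.2 small / 0.5 medium / 0.8 large): very small effect.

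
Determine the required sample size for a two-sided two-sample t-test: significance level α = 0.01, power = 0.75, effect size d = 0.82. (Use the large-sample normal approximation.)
n = 32 per group

Sample size formula (two-sample t-test, normal approximation):
n = 2 · ((z_{α/2} + z_β) / d)²

z_{α/2} = 2.576 (for α = 0.01, two-sided)
z_β = 0.674 (for power = 0.75)
d = 0.82

n = 2 · ((2.576 + 0.674) / 0.82)²
n = 2 · (3.963)²
n ≈ 31.41
Round up to the next whole number: n = 32 per group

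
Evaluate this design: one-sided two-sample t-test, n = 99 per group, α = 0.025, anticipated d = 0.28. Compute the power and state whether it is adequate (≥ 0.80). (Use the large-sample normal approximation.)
Power ≈ 0.50; the study is underpowered (power < 0.80)

Power calculation (two-sample t-test, normal approximation):
z_β = d · √(n/2) - z_α
z_β = 0.28 · √(99/2) - 1.960
z_β = 0.28 · 7.036 - 1.960
z_β = 0.010

Power = Φ(z_β) = Φ(0.010) ≈ 0.504

Effect size d = 0.28 is small by Cohen's convention (0.2/0.5/0.8).

Threshold: power ≥ 0.80 is conventionally adequate.
Power ≈ 0.50 → the study is underpowered (power < 0.80).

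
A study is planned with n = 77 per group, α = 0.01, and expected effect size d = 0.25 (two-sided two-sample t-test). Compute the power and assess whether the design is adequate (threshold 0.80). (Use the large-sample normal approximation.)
Power ≈ 0.15; the study is underpowered (power < 0.80)

Power calculation (two-sample t-test, normal approximation):
z_β = d · √(n/2) - z_{α/2}
z_β = 0.25 · √(77/2) - 2.576
z_β = 0.25 · 6.205 - 2.576
z_β = -1.025

Power = Φ(z_β) = Φ(-1.025) ≈ 0.153

Effect size d = 0.25 is small by Cohen's convention (0.2/0.5/0.8).

Threshold: power ≥ 0.80 is conventionally adequate.
Power ≈ 0.15 → the study is underpowered (power < 0.80).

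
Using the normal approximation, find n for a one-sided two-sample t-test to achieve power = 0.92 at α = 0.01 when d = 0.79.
n = 45 per group

Sample size formula (two-sample t-test, normal approximation):
n = 2 · ((z_α + z_β) / d)²

z_α = 2.326 (for α = 0.01, one-sided)
z_β = 1.405 (for power = 0.92)
d = 0.79

n = 2 · ((2.326 + 1.405) / 0.79)²
n = 2 · (4.723)²
n ≈ 44.61
Round up to the next whole number: n = 45 per group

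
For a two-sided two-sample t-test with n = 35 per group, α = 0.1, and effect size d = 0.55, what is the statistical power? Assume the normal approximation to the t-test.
Power ≈ 0.74

Power calculation (two-sample t-test, normal approximation):
z_β = d · √(n/2) - z_{α/2}
z_β = 0.55 · √(35/2) - 1.645
z_β = 0.55 · 4.183 - 1.645
z_β = 0.656

Power = Φ(z_β) = Φ(0.656) ≈ 0.744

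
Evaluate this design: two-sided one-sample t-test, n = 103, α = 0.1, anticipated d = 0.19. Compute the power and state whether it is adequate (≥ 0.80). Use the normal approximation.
Power ≈ 0.61; the study is underpowered (power < 0.80)

Power calculation (one-sample t-test, normal approximation):
z_β = d · √n - z_{α/2}
z_β = 0.19 · √103 - 1.645
z_β = 0.19 · 10.149 - 1.645
z_β = 0.283

Power = Φ(z_β) = Φ(0.283) ≈ 0.612

Effect size d = 0.19 is very small by Cohen's convention (0.2/0.5/0.8).

Threshold: power ≥ 0.80 is conventionally adequate.
Power ≈ 0.61 → the study is underpowered (power < 0.80).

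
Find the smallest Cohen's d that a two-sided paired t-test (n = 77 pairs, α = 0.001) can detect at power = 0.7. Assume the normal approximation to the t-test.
d ≈ 0.43

Minimum detectable effect (paired t-test, normal approximation):
d = (z_{α/2} + z_β) / √n
d = (3.291 + 0.524) / √77
d = 3.815 / 8.775
d ≈ 0.43

By Cohen's convention (0.2 small / 0.5 medium / 0.8 large): small effect.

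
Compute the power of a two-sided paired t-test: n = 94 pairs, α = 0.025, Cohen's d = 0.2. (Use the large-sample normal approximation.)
Power ≈ 0.38

Power calculation (paired t-test, normal approximation):
z_β = d · √n - z_{α/2}
z_β = 0.2 · √94 - 2.241
z_β = 0.2 · 9.695 - 2.241
z_β = -0.302

Power = Φ(z_β) = Φ(-0.302) ≈ 0.381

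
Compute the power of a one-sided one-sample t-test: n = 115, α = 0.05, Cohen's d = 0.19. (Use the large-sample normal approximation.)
Power ≈ 0.65

Power calculation (one-sample t-test, normal approximation):
z_β = d · √n - z_α
z_β = 0.19 · √115 - 1.645
z_β = 0.19 · 10.724 - 1.645
z_β = 0.393

Power = Φ(z_β) = Φ(0.393) ≈ 0.653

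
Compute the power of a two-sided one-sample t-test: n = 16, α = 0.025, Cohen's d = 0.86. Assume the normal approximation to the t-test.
Power ≈ 0.88

Power calculation (one-sample t-test, normal approximation):
z_β = d · √n - z_{α/2}
z_β = 0.86 · √16 - 2.241
z_β = 0.86 · 4.000 - 2.241
z_β = 1.199

Power = Φ(z_β) = Φ(1.199) ≈ 0.885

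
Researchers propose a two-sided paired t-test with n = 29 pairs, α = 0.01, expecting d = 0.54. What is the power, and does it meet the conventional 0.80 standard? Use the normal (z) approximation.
Power ≈ 0.63; the study is underpowered (power < 0.80)

Power calculation (paired t-test, normal approximation):
z_β = d · √n - z_{α/2}
z_β = 0.54 · √29 - 2.576
z_β = 0.54 · 5.385 - 2.576
z_β = 0.332

Power = Φ(z_β) = Φ(0.332) ≈ 0.630

Effect size d = 0.54 is medium by Cohen's convention (0.2/0.5/0.8).

Threshold: power ≥ 0.80 is conventionally adequate.
Power ≈ 0.63 → the study is underpowered (power < 0.80).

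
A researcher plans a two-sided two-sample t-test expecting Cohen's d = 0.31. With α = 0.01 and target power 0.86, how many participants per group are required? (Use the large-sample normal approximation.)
n = 279 per group

Sample size formula (two-sample t-test, normal approximation):
n = 2 · ((z_{α/2} + z_β) / d)²

z_{α/2} = 2.576 (for α = 0.01, two-sided)
z_β = 1.080 (for power = 0.86)
d = 0.31

n = 2 · ((2.576 + 1.080) / 0.31)²
n = 2 · (11.794)²
n ≈ 278.20
Round up to the next whole number: n = 279 per group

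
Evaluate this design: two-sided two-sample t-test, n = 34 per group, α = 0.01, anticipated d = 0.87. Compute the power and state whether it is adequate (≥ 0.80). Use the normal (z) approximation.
Power ≈ 0.84; the study is adequately powered (power ≥ 0.80)

Power calculation (two-sample t-test, normal approximation):
z_β = d · √(n/2) - z_{α/2}
z_β = 0.87 · √(34/2) - 2.576
z_β = 0.87 · 4.123 - 2.576
z_β = 1.011

Power = Φ(z_β) = Φ(1.011) ≈ 0.844

Effect size d = 0.87 is large by Cohen's convention (0.2/0.5/0.8).

Threshold: power ≥ 0.80 is conventionally adequate.
Power ≈ 0.84 → the study is adequately powered (power ≥ 0.80).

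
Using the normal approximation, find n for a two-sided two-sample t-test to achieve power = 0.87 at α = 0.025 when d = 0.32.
n = 222 per group

Sample size formula (two-sample t-test, normal approximation):
n = 2 · ((z_{α/2} + z_β) / d)²

z_{α/2} = 2.241 (for α = 0.025, two-sided)
z_β = 1.126 (for power = 0.87)
d = 0.32

n = 2 · ((2.241 + 1.126) / 0.32)²
n = 2 · (10.522)²
n ≈ 221.42
Round up to the next whole number: n = 222 per group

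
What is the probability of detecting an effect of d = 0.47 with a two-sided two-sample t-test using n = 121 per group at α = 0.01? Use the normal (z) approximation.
Power ≈ 0.86

Power calculation (two-sample t-test, normal approximation):
z_β = d · √(n/2) - z_{α/2}
z_β = 0.47 · √(121/2) - 2.576
z_β = 0.47 · 7.778 - 2.576
z_β = 1.080

Power = Φ(z_β) = Φ(1.080) ≈ 0.860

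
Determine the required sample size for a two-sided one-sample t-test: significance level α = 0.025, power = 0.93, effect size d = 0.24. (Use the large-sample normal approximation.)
n = 240

Sample size formula (one-sample t-test, normal approximation):
n = ((z_{α/2} + z_β) / d)²

z_{α/2} = 2.241 (for α = 0.025, two-sided)
z_β = 1.476 (for power = 0.93)
d = 0.24

n = ((2.241 + 1.476) / 0.24)²
n = (15.488)²
n ≈ 239.88
Round up to the next whole number: n = 240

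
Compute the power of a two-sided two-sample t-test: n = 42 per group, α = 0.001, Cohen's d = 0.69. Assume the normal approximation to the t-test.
Power ≈ 0.45

Power calculation (two-sample t-test, normal approximation):
z_β = d · √(n/2) - z_{α/2}
z_β = 0.69 · √(42/2) - 3.291
z_β = 0.69 · 4.583 - 3.291
z_β = -0.129

Power = Φ(z_β) = Φ(-0.129) ≈ 0.449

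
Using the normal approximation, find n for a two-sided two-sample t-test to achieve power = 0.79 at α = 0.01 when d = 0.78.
n = 38 per group

Sample size formula (two-sample t-test, normal approximation):
n = 2 · ((z_{α/2} + z_β) / d)²

z_{α/2} = 2.576 (for α = 0.01, two-sided)
z_β = 0.806 (for power = 0.79)
d = 0.78

n = 2 · ((2.576 + 0.806) / 0.78)²
n = 2 · (4.336)²
n ≈ 37.60
Round up to the next whole number: n = 38 per group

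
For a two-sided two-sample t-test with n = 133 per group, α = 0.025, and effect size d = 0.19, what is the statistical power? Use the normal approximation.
Power ≈ 0.24

Power calculation (two-sample t-test, normal approximation):
z_β = d · √(n/2) - z_{α/2}
z_β = 0.19 · √(133/2) - 2.241
z_β = 0.19 · 8.155 - 2.241
z_β = -0.692

Power = Φ(z_β) = Φ(-0.692) ≈ 0.244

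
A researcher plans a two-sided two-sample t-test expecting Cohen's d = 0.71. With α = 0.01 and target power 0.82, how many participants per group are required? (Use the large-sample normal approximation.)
n = 49 per group

Sample size formula (two-sample t-test, normal approximation):
n = 2 · ((z_{α/2} + z_β) / d)²

z_{α/2} = 2.576 (for α = 0.01, two-sided)
z_β = 0.915 (for power = 0.82)
d = 0.71

n = 2 · ((2.576 + 0.915) / 0.71)²
n = 2 · (4.917)²
n ≈ 48.35
Round up to the next whole number: n = 49 per group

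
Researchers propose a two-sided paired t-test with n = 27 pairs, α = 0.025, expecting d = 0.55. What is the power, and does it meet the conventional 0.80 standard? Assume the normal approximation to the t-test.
Power ≈ 0.73; the study is underpowered (power < 0.80)

Power calculation (paired t-test, normal approximation):
z_β = d · √n - z_{α/2}
z_β = 0.55 · √27 - 2.241
z_β = 0.55 · 5.196 - 2.241
z_β = 0.616

Power = Φ(z_β) = Φ(0.616) ≈ 0.731

Effect size d = 0.55 is medium by Cohen's convention (0.2/0.5/0.8).

Threshold: power ≥ 0.80 is conventionally adequate.
Power ≈ 0.73 → the study is underpowered (power < 0.80).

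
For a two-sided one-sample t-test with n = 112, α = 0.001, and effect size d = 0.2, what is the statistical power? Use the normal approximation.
Power ≈ 0.12

Power calculation (one-sample t-test, normal approximation):
z_β = d · √n - z_{α/2}
z_β = 0.2 · √112 - 3.291
z_β = 0.2 · 10.583 - 3.291
z_β = -1.174

Power = Φ(z_β) = Φ(-1.174) ≈ 0.120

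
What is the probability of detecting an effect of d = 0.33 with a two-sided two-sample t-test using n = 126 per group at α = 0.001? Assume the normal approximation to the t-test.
Power ≈ 0.25

Power calculation (two-sample t-test, normal approximation):
z_β = d · √(n/2) - z_{α/2}
z_β = 0.33 · √(126/2) - 3.291
z_β = 0.33 · 7.937 - 3.291
z_β = -0.671

Power = Φ(z_β) = Φ(-0.671) ≈ 0.251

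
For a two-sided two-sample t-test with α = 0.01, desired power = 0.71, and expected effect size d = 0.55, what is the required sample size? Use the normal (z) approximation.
n = 65 per group

Sample size formula (two-sample t-test, normal approximation):
n = 2 · ((z_{α/2} + z_β) / d)²

z_{α/2} = 2.576 (for α = 0.01, two-sided)
z_β = 0.553 (for power = 0.71)
d = 0.55

n = 2 · ((2.576 + 0.553) / 0.55)²
n = 2 · (5.689)²
n ≈ 64.73
Round up to the next whole number: n = 65 per group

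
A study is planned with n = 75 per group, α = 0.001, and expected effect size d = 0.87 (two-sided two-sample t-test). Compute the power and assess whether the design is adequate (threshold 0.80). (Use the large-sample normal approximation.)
Power ≈ 0.98; the study is adequately powered (power ≥ 0.80)

Power calculation (two-sample t-test, normal approximation):
z_β = d · √(n/2) - z_{α/2}
z_β = 0.87 · √(75/2) - 3.291
z_β = 0.87 · 6.124 - 3.291
z_β = 2.037

Power = Φ(z_β) = Φ(2.037) ≈ 0.979

Effect size d = 0.87 is large by Cohen's convention (0.2/0.5/0.8).

Threshold: power ≥ 0.80 is conventionally adequate.
Power ≈ 0.98 → the study is adequately powered (power ≥ 0.80).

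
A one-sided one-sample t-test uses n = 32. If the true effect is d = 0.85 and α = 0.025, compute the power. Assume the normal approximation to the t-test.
Power ≈ 1.00

Power calculation (one-sample t-test, normal approximation):
z_β = d · √n - z_α
z_β = 0.85 · √32 - 1.960
z_β = 0.85 · 5.657 - 1.960
z_β = 2.848

Power = Φ(z_β) = Φ(2.848) ≈ 0.998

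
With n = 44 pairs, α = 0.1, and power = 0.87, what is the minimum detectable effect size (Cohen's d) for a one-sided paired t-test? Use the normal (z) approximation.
d ≈ 0.36

Minimum detectable effect (paired t-test, normal approximation):
d = (z_α + z_β) / √n
d = (1.282 + 1.126) / √44
d = 2.408 / 6.633
d ≈ 0.36

By Cohen's convention (0.2 small / 0.5 medium / 0.8 large): small effect.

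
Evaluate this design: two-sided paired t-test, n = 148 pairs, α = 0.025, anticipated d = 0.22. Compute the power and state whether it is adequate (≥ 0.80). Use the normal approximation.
Power ≈ 0.67; the study is underpowered (power < 0.80)

Power calculation (paired t-test, normal approximation):
z_β = d · √n - z_{α/2}
z_β = 0.22 · √148 - 2.241
z_β = 0.22 · 12.166 - 2.241
z_β = 0.435

Power = Φ(z_β) = Φ(0.435) ≈ 0.668

Effect size d = 0.22 is small by Cohen's convention (0.2/0.5/0.8).

Threshold: power ≥ 0.80 is conventionally adequate.
Power ≈ 0.67 → the study is underpowered (power < 0.80).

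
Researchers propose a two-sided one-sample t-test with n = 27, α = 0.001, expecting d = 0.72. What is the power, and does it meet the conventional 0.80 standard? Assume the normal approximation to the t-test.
Power ≈ 0.67; the study is underpowered (power < 0.80)

Power calculation (one-sample t-test, normal approximation):
z_β = d · √n - z_{α/2}
z_β = 0.72 · √27 - 3.291
z_β = 0.72 · 5.196 - 3.291
z_β = 0.451

Power = Φ(z_β) = Φ(0.451) ≈ 0.674

Effect size d = 0.72 is medium by Cohen's convention (0.2/0.5/0.8).

Threshold: power ≥ 0.80 is conventionally adequate.
Power ≈ 0.67 → the study is underpowered (power < 0.80).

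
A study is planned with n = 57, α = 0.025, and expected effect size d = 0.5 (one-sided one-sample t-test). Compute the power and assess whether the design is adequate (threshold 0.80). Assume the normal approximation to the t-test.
Power ≈ 0.97; the study is adequately powered (power ≥ 0.80)

Power calculation (one-sample t-test, normal approximation):
z_β = d · √n - z_α
z_β = 0.5 · √57 - 1.960
z_β = 0.5 · 7.550 - 1.960
z_β = 1.815

Power = Φ(z_β) = Φ(1.815) ≈ 0.965

Effect size d = 0.5 is medium by Cohen's convention (0.2/0.5/0.8).

Threshold: power ≥ 0.80 is conventionally adequate.
Power ≈ 0.97 → the study is adequately powered (power ≥ 0.80).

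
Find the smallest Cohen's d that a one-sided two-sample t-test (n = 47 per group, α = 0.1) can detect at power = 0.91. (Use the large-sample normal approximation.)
d ≈ 0.54

Minimum detectable effect (two-sample t-test, normal approximation):
d = (z_α + z_β) / √(n/2)
d = (1.282 + 1.341) / √(47/2)
d = 2.622 / 4.848
d ≈ 0.54

By Cohen's convention (0.2 small / 0.5 medium / 0.8 large): medium effect.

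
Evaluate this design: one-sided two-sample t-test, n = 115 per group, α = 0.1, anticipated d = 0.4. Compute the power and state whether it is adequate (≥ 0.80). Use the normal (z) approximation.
Power ≈ 0.96; the study is adequately powered (power ≥ 0.80)

Power calculation (two-sample t-test, normal approximation):
z_β = d · √(n/2) - z_α
z_β = 0.4 · √(115/2) - 1.282
z_β = 0.4 · 7.583 - 1.282
z_β = 1.752

Power = Φ(z_β) = Φ(1.752) ≈ 0.960

Effect size d = 0.4 is small by Cohen's convention (0.2/0.5/0.8).

Threshold: power ≥ 0.80 is conventionally adequate.
Power ≈ 0.96 → the study is adequately powered (power ≥ 0.80).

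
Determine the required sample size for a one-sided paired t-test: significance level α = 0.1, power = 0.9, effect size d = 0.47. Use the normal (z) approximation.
n = 30 pairs

Sample size formula (paired t-test, normal approximation):
n = ((z_α + z_β) / d)²

z_α = 1.282 (for α = 0.1, one-sided)
z_β = 1.282 (for power = 0.9)
d = 0.47

n = ((1.282 + 1.282) / 0.47)²
n = (5.455)²
n ≈ 29.76
Round up to the next whole number: n = 30 pairs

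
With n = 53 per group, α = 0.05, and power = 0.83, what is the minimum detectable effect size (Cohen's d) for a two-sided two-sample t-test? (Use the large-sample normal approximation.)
d ≈ 0.57

Minimum detectable effect (two-sample t-test, normal approximation):
d = (z_{α/2} + z_β) / √(n/2)
d = (1.960 + 0.954) / √(53/2)
d = 2.914 / 5.148
d ≈ 0.57

By Cohen's convention (0.2 small / 0.5 medium / 0.8 large): medium effect.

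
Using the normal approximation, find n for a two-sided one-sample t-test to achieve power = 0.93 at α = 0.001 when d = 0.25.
n = 364

Sample size formula (one-sample t-test, normal approximation):
n = ((z_{α/2} + z_β) / d)²

z_{α/2} = 3.291 (for α = 0.001, two-sided)
z_β = 1.476 (for power = 0.93)
d = 0.25

n = ((3.291 + 1.476) / 0.25)²
n = (19.068)²
n ≈ 363.59
Round up to the next whole number: n = 364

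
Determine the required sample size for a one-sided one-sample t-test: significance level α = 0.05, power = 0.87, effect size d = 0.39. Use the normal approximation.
n = 51

Sample size formula (one-sample t-test, normal approximation):
n = ((z_α + z_β) / d)²

z_α = 1.645 (for α = 0.05, one-sided)
z_β = 1.126 (for power = 0.87)
d = 0.39

n = ((1.645 + 1.126) / 0.39)²
n = (7.105)²
n ≈ 50.48
Round up to the next whole number: n = 51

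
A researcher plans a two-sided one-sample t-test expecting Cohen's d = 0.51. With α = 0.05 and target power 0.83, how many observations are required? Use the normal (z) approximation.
n = 33

Sample size formula (one-sample t-test, normal approximation):
n = ((z_{α/2} + z_β) / d)²

z_{α/2} = 1.960 (for α = 0.05, two-sided)
z_β = 0.954 (for power = 0.83)
d = 0.51

n = ((1.960 + 0.954) / 0.51)²
n = (5.714)²
n ≈ 32.65
Round up to the next whole number: n = 33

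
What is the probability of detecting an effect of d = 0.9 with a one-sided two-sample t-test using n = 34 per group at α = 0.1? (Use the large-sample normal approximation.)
Power ≈ 0.99

Power calculation (two-sample t-test, normal approximation):
z_β = d · √(n/2) - z_α
z_β = 0.9 · √(34/2) - 1.282
z_β = 0.9 · 4.123 - 1.282
z_β = 2.429

Power = Φ(z_β) = Φ(2.429) ≈ 0.992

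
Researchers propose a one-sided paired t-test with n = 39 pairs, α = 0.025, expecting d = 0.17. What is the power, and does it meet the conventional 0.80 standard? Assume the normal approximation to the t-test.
Power ≈ 0.18; the study is underpowered (power < 0.80)

Power calculation (paired t-test, normal approximation):
z_β = d · √n - z_α
z_β = 0.17 · √39 - 1.960
z_β = 0.17 · 6.245 - 1.960
z_β = -0.898

Power = Φ(z_β) = Φ(-0.898) ≈ 0.185

Effect size d = 0.17 is very small by Cohen's convention (0.2/0.5/0.8).

Threshold: power ≥ 0.80 is conventionally adequate.
Power ≈ 0.18 → the study is underpowered (power < 0.80).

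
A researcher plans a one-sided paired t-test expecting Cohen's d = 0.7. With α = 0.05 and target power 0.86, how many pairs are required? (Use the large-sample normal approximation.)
n = 16 pairs

Sample size formula (paired t-test, normal approximation):
n = ((z_α + z_β) / d)²

z_α = 1.645 (for α = 0.05, one-sided)
z_β = 1.080 (for power = 0.86)
d = 0.7

n = ((1.645 + 1.080) / 0.7)²
n = (3.893)²
n ≈ 15.16
Round up to the next whole number: n = 16 pairs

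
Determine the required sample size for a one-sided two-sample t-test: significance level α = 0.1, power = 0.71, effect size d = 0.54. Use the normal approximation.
n = 24 per group

Sample size formula (two-sample t-test, normal approximation):
n = 2 · ((z_α + z_β) / d)²

z_α = 1.282 (for α = 0.1, one-sided)
z_β = 0.553 (for power = 0.71)
d = 0.54

n = 2 · ((1.282 + 0.553) / 0.54)²
n = 2 · (3.398)²
n ≈ 23.09
Round up to the next whole number: n = 24 per group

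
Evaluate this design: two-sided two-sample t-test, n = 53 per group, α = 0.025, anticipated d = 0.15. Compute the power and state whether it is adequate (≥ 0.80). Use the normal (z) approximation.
Power ≈ 0.07; the study is underpowered (power < 0.80)

Power calculation (two-sample t-test, normal approximation):
z_β = d · √(n/2) - z_{α/2}
z_β = 0.15 · √(53/2) - 2.241
z_β = 0.15 · 5.148 - 2.241
z_β = -1.469

Power = Φ(z_β) = Φ(-1.469) ≈ 0.071

Effect size d = 0.15 is very small by Cohen's convention (0.2/0.5/0.8).

Threshold: power ≥ 0.80 is conventionally adequate.
Power ≈ 0.07 → the study is underpowered (power < 0.80).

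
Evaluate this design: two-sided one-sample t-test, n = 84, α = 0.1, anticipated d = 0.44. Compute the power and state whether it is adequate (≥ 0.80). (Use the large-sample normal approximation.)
Power ≈ 0.99; the study is adequately powered (power ≥ 0.80)

Power calculation (one-sample t-test, normal approximation):
z_β = d · √n - z_{α/2}
z_β = 0.44 · √84 - 1.645
z_β = 0.44 · 9.165 - 1.645
z_β = 2.388

Power = Φ(z_β) = Φ(2.388) ≈ 0.992

Effect size d = 0.44 is small by Cohen's convention (0.2/0.5/0.8).

Threshold: power ≥ 0.80 is conventionally adequate.
Power ≈ 0.99 → the study is adequately powered (power ≥ 0.80).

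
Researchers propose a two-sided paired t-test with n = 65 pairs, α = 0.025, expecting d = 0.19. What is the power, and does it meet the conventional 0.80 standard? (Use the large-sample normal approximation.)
Power ≈ 0.24; the study is underpowered (power < 0.80)

Power calculation (paired t-test, normal approximation):
z_β = d · √n - z_{α/2}
z_β = 0.19 · √65 - 2.241
z_β = 0.19 · 8.062 - 2.241
z_β = -0.710

Power = Φ(z_β) = Φ(-0.710) ≈ 0.239

Effect size d = 0.19 is very small by Cohen's convention (0.2/0.5/0.8).

Threshold: power ≥ 0.80 is conventionally adequate.
Power ≈ 0.24 → the study is underpowered (power < 0.80).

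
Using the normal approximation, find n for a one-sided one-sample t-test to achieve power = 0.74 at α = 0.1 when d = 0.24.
n = 65

Sample size formula (one-sample t-test, normal approximation):
n = ((z_α + z_β) / d)²

z_α = 1.282 (for α = 0.1, one-sided)
z_β = 0.643 (for power = 0.74)
d = 0.24

n = ((1.282 + 0.643) / 0.24)²
n = (8.021)²
n ≈ 64.34
Round up to the next whole number: n = 65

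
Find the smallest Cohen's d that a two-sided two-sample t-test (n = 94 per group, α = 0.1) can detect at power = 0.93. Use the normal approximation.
d ≈ 0.46

Minimum detectable effect (two-sample t-test, normal approximation):
d = (z_{α/2} + z_β) / √(n/2)
d = (1.645 + 1.476) / √(94/2)
d = 3.121 / 6.856
d ≈ 0.46

By Cohen's convention (0.2 small / 0.5 medium / 0.8 large): small effect.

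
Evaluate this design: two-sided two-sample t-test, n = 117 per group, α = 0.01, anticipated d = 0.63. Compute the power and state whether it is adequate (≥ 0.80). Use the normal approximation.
Power ≈ 0.99; the study is adequately powered (power ≥ 0.80)

Power calculation (two-sample t-test, normal approximation):
z_β = d · √(n/2) - z_{α/2}
z_β = 0.63 · √(117/2) - 2.576
z_β = 0.63 · 7.649 - 2.576
z_β = 2.243

Power = Φ(z_β) = Φ(2.243) ≈ 0.988

Effect size d = 0.63 is medium by Cohen's convention (0.2/0.5/0.8).

Threshold: power ≥ 0.80 is conventionally adequate.
Power ≈ 0.99 → the study is adequately powered (power ≥ 0.80).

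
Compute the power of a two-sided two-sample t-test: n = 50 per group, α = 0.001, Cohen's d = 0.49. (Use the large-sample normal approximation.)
Power ≈ 0.20

Power calculation (two-sample t-test, normal approximation):
z_β = d · √(n/2) - z_{α/2}
z_β = 0.49 · √(50/2) - 3.291
z_β = 0.49 · 5.000 - 3.291
z_β = -0.841

Power = Φ(z_β) = Φ(-0.841) ≈ 0.200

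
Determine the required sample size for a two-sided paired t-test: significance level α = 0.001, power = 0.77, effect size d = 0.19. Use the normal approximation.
n = 450 pairs

Sample size formula (paired t-test, normal approximation):
n = ((z_{α/2} + z_β) / d)²

z_{α/2} = 3.291 (for α = 0.001, two-sided)
z_β = 0.739 (for power = 0.77)
d = 0.19

n = ((3.291 + 0.739) / 0.19)²
n = (21.211)²
n ≈ 449.91
Round up to the next whole number: n = 450 pairs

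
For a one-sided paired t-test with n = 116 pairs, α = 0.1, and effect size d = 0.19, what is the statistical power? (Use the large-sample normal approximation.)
Power ≈ 0.78

Power calculation (paired t-test, normal approximation):
z_β = d · √n - z_α
z_β = 0.19 · √116 - 1.282
z_β = 0.19 · 10.770 - 1.282
z_β = 0.765

Power = Φ(z_β) = Φ(0.765) ≈ 0.778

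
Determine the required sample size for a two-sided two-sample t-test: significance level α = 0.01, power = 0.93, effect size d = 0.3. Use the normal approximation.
n = 365 per group

Sample size formula (two-sample t-test, normal approximation):
n = 2 · ((z_{α/2} + z_β) / d)²

z_{α/2} = 2.576 (for α = 0.01, two-sided)
z_β = 1.476 (for power = 0.93)
d = 0.3

n = 2 · ((2.576 + 1.476) / 0.3)²
n = 2 · (13.507)²
n ≈ 364.88
Round up to the next whole number: n = 365 per group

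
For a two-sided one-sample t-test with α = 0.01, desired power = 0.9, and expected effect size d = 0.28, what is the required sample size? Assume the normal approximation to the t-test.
n = 190

Sample size formula (one-sample t-test, normal approximation):
n = ((z_{α/2} + z_β) / d)²

z_{α/2} = 2.576 (for α = 0.01, two-sided)
z_β = 1.282 (for power = 0.9)
d = 0.28

n = ((2.576 + 1.282) / 0.28)²
n = (13.779)²
n ≈ 189.86
Round up to the next whole number: n = 190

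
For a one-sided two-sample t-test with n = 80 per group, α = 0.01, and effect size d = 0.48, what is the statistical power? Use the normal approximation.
Power ≈ 0.76

Power calculation (two-sample t-test, normal approximation):
z_β = d · √(n/2) - z_α
z_β = 0.48 · √(80/2) - 2.326
z_β = 0.48 · 6.325 - 2.326
z_β = 0.709

Power = Φ(z_β) = Φ(0.709) ≈ 0.761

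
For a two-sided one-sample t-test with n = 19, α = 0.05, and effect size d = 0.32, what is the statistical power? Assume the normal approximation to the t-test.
Power ≈ 0.29

Power calculation (one-sample t-test, normal approximation):
z_β = d · √n - z_{α/2}
z_β = 0.32 · √19 - 1.960
z_β = 0.32 · 4.359 - 1.960
z_β = -0.565

Power = Φ(z_β) = Φ(-0.565) ≈ 0.286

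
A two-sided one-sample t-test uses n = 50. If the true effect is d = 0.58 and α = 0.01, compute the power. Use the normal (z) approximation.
Power ≈ 0.94

Power calculation (one-sample t-test, normal approximation):
z_β = d · √n - z_{α/2}
z_β = 0.58 · √50 - 2.576
z_β = 0.58 · 7.071 - 2.576
z_β = 1.525

Power = Φ(z_β) = Φ(1.525) ≈ 0.936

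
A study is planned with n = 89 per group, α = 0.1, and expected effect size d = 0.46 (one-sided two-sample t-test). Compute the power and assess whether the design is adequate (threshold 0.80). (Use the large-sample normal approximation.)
Power ≈ 0.96; the study is adequately powered (power ≥ 0.80)

Power calculation (two-sample t-test, normal approximation):
z_β = d · √(n/2) - z_α
z_β = 0.46 · √(89/2) - 1.282
z_β = 0.46 · 6.671 - 1.282
z_β = 1.787

Power = Φ(z_β) = Φ(1.787) ≈ 0.963

Effect size d = 0.46 is small by Cohen's convention (0.2/0.5/0.8).

Threshold: power ≥ 0.80 is conventionally adequate.
Power ≈ 0.96 → the study is adequately powered (power ≥ 0.80).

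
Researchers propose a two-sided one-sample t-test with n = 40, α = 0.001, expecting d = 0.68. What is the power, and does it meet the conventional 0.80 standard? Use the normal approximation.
Power ≈ 0.84; the study is adequately powered (power ≥ 0.80)

Power calculation (one-sample t-test, normal approximation):
z_β = d · √n - z_{α/2}
z_β = 0.68 · √40 - 3.291
z_β = 0.68 · 6.325 - 3.291
z_β = 1.010

Power = Φ(z_β) = Φ(1.010) ≈ 0.844

Effect size d = 0.68 is medium by Cohen's convention (0.2/0.5/0.8).

Threshold: power ≥ 0.80 is conventionally adequate.
Power ≈ 0.84 → the study is adequately powered (power ≥ 0.80).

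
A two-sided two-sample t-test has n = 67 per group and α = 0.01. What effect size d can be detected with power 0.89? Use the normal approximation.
d ≈ 0.66

Minimum detectable effect (two-sample t-test, normal approximation):
d = (z_{α/2} + z_β) / √(n/2)
d = (2.576 + 1.227) / √(67/2)
d = 3.802 / 5.788
d ≈ 0.66

By Cohen's convention (0.2 small / 0.5 medium / 0.8 large): medium effect.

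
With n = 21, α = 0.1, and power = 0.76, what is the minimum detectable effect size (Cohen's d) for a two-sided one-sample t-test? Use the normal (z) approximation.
d ≈ 0.51

Minimum detectable effect (one-sample t-test, normal approximation):
d = (z_{α/2} + z_β) / √n
d = (1.645 + 0.706) / √21
d = 2.351 / 4.583
d ≈ 0.51

By Cohen's convention (0.2 small / 0.5 medium / 0.8 large): medium effect.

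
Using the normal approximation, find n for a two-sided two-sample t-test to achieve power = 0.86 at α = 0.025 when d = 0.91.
n = 27 per group

Sample size formula (two-sample t-test, normal approximation):
n = 2 · ((z_{α/2} + z_β) / d)²

z_{α/2} = 2.241 (for α = 0.025, two-sided)
z_β = 1.080 (for power = 0.86)
d = 0.91

n = 2 · ((2.241 + 1.080) / 0.91)²
n = 2 · (3.649)²
n ≈ 26.63
Round up to the next whole number: n = 27 per group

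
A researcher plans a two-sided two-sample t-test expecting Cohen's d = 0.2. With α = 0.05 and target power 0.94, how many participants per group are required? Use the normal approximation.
n = 618 per group

Sample size formula (two-sample t-test, normal approximation):
n = 2 · ((z_{α/2} + z_β) / d)²

z_{α/2} = 1.960 (for α = 0.05, two-sided)
z_β = 1.555 (for power = 0.94)
d = 0.2

n = 2 · ((1.960 + 1.555) / 0.2)²
n = 2 · (17.575)²
n ≈ 617.76
Round up to the next whole number: n = 618 per group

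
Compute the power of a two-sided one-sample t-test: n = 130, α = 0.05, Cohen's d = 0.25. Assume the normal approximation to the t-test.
Power ≈ 0.81

Power calculation (one-sample t-test, normal approximation):
z_β = d · √n - z_{α/2}
z_β = 0.25 · √130 - 1.960
z_β = 0.25 · 11.402 - 1.960
z_β = 0.890

Power = Φ(z_β) = Φ(0.890) ≈ 0.813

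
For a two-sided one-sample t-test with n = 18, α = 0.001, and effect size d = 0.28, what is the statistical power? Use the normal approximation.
Power ≈ 0.02

Power calculation (one-sample t-test, normal approximation):
z_β = d · √n - z_{α/2}
z_β = 0.28 · √18 - 3.291
z_β = 0.28 · 4.243 - 3.291
z_β = -2.103

Power = Φ(z_β) = Φ(-2.103) ≈ 0.018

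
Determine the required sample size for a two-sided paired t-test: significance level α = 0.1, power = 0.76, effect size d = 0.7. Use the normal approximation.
n = 12 pairs

Sample size formula (paired t-test, normal approximation):
n = ((z_{α/2} + z_β) / d)²

z_{α/2} = 1.645 (for α = 0.1, two-sided)
z_β = 0.706 (for power = 0.76)
d = 0.7

n = ((1.645 + 0.706) / 0.7)²
n = (3.359)²
n ≈ 11.28
Round up to the next whole number: n = 12 pairs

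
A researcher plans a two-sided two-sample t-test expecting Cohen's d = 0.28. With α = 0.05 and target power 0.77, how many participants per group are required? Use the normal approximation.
n = 186 per group

Sample size formula (two-sample t-test, normal approximation):
n = 2 · ((z_{α/2} + z_β) / d)²

z_{α/2} = 1.960 (for α = 0.05, two-sided)
z_β = 0.739 (for power = 0.77)
d = 0.28

n = 2 · ((1.960 + 0.739) / 0.28)²
n = 2 · (9.639)²
n ≈ 185.82
Round up to the next whole number: n = 186 per group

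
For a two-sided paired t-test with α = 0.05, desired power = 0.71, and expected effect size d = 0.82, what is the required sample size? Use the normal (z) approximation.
n = 10 pairs

Sample size formula (paired t-test, normal approximation):
n = ((z_{α/2} + z_β) / d)²

z_{α/2} = 1.960 (for α = 0.05, two-sided)
z_β = 0.553 (for power = 0.71)
d = 0.82

n = ((1.960 + 0.553) / 0.82)²
n = (3.065)²
n ≈ 9.39
Round up to the next whole number: n = 10 pairs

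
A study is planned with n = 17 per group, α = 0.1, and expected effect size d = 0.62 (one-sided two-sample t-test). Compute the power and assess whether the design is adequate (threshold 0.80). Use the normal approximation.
Power ≈ 0.70; the study is underpowered (power < 0.80)

Power calculation (two-sample t-test, normal approximation):
z_β = d · √(n/2) - z_α
z_β = 0.62 · √(17/2) - 1.282
z_β = 0.62 · 2.915 - 1.282
z_β = 0.526

Power = Φ(z_β) = Φ(0.526) ≈ 0.701

Effect size d = 0.62 is medium by Cohen's convention (0.2/0.5/0.8).

Threshold: power ≥ 0.80 is conventionally adequate.
Power ≈ 0.70 → the study is underpowered (power < 0.80).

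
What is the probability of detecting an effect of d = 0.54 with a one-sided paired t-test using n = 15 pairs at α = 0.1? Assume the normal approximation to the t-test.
Power ≈ 0.79

Power calculation (paired t-test, normal approximation):
z_β = d · √n - z_α
z_β = 0.54 · √15 - 1.282
z_β = 0.54 · 3.873 - 1.282
z_β = 0.810

Power = Φ(z_β) = Φ(0.810) ≈ 0.791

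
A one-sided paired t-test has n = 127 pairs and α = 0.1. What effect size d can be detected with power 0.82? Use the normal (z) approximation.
d ≈ 0.19

Minimum detectable effect (paired t-test, normal approximation):
d = (z_α + z_β) / √n
d = (1.282 + 0.915) / √127
d = 2.197 / 11.269
d ≈ 0.19

By Cohen's convention (0.2 small / 0.5 medium / 0.8 large): very small effect.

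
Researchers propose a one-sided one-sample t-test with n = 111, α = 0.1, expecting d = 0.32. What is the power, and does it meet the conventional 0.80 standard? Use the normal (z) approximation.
Power ≈ 0.98; the study is adequately powered (power ≥ 0.80)

Power calculation (one-sample t-test, normal approximation):
z_β = d · √n - z_α
z_β = 0.32 · √111 - 1.282
z_β = 0.32 · 10.536 - 1.282
z_β = 2.090

Power = Φ(z_β) = Φ(2.090) ≈ 0.982

Effect size d = 0.32 is small by Cohen's convention (0.2/0.5/0.8).

Threshold: power ≥ 0.80 is conventionally adequate.
Power ≈ 0.98 → the study is adequately powered (power ≥ 0.80).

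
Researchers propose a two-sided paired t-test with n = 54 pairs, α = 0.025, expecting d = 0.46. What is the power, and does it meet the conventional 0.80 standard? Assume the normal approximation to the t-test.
Power ≈ 0.87; the study is adequately powered (power ≥ 0.80)

Power calculation (paired t-test, normal approximation):
z_β = d · √n - z_{α/2}
z_β = 0.46 · √54 - 2.241
z_β = 0.46 · 7.348 - 2.241
z_β = 1.139

Power = Φ(z_β) = Φ(1.139) ≈ 0.873

Effect size d = 0.46 is small by Cohen's convention (0.2/0.5/0.8).

Threshold: power ≥ 0.80 is conventionally adequate.
Power ≈ 0.87 → the study is adequately powered (power ≥ 0.80).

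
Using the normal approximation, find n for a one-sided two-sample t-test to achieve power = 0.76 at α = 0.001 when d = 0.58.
n = 86 per group

Sample size formula (two-sample t-test, normal approximation):
n = 2 · ((z_α + z_β) / d)²

z_α = 3.090 (for α = 0.001, one-sided)
z_β = 0.706 (for power = 0.76)
d = 0.58

n = 2 · ((3.090 + 0.706) / 0.58)²
n = 2 · (6.545)²
n ≈ 85.67
Round up to the next whole number: n = 86 per group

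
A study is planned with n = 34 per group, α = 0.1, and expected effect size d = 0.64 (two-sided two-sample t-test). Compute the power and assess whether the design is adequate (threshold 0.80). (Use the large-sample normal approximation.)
Power ≈ 0.84; the study is adequately powered (power ≥ 0.80)

Power calculation (two-sample t-test, normal approximation):
z_β = d · √(n/2) - z_{α/2}
z_β = 0.64 · √(34/2) - 1.645
z_β = 0.64 · 4.123 - 1.645
z_β = 0.994

Power = Φ(z_β) = Φ(0.994) ≈ 0.840

Effect size d = 0.64 is medium by Cohen's convention (0.2/0.5/0.8).

Threshold: power ≥ 0.80 is conventionally adequate.
Power ≈ 0.84 → the study is adequately powered (power ≥ 0.80).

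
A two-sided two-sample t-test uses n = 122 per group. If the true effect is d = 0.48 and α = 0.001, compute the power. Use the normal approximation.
Power ≈ 0.68

Power calculation (two-sample t-test, normal approximation):
z_β = d · √(n/2) - z_{α/2}
z_β = 0.48 · √(122/2) - 3.291
z_β = 0.48 · 7.810 - 3.291
z_β = 0.458

Power = Φ(z_β) = Φ(0.458) ≈ 0.677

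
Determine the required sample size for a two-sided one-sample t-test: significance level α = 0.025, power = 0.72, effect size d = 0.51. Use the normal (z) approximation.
n = 31

Sample size formula (one-sample t-test, normal approximation):
n = ((z_{α/2} + z_β) / d)²

z_{α/2} = 2.241 (for α = 0.025, two-sided)
z_β = 0.583 (for power = 0.72)
d = 0.51

n = ((2.241 + 0.583) / 0.51)²
n = (5.537)²
n ≈ 30.66
Round up to the next whole number: n = 31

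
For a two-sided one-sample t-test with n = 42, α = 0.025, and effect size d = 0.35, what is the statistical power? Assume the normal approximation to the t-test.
Power ≈ 0.51

Power calculation (one-sample t-test, normal approximation):
z_β = d · √n - z_{α/2}
z_β = 0.35 · √42 - 2.241
z_β = 0.35 · 6.481 - 2.241
z_β = 0.027

Power = Φ(z_β) = Φ(0.027) ≈ 0.511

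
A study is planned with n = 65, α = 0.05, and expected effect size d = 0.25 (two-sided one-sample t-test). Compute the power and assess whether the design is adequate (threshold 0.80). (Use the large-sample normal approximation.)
Power ≈ 0.52; the study is underpowered (power < 0.80)

Power calculation (one-sample t-test, normal approximation):
z_β = d · √n - z_{α/2}
z_β = 0.25 · √65 - 1.960
z_β = 0.25 · 8.062 - 1.960
z_β = 0.056

Power = Φ(z_β) = Φ(0.056) ≈ 0.522

Effect size d = 0.25 is small by Cohen's convention (0.2/0.5/0.8).

Threshold: power ≥ 0.80 is conventionally adequate.
Power ≈ 0.52 → the study is underpowered (power < 0.80).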